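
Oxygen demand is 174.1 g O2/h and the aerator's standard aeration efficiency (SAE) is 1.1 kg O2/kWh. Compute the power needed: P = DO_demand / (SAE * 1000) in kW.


SAE in g O2/kWh = 1.1 * 1000 = 1100 g/kWh
P = DO_demand / SAE_g = 174.1 / 1100 = 0.158273 kW

0.158273 kW


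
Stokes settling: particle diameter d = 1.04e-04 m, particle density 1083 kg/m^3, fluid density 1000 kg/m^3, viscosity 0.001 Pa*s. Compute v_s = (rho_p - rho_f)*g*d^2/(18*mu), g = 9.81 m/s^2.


Density difference: rho_p - rho_f = 1083 - 1000 = 83 kg/m^3
d^2 = (1.04e-04)^2 = 1.0816e-08 m^2
Numerator = (rho_p - rho_f) * g * d^2 = 83 * 9.81 * 1.0816e-08 = 8.8067117e-06
Denominator = 18 * mu = 18 * 0.001 = 0.018
v_s = 8.8067117e-06 / 0.018 = 4.89262e-04 m/s
Check: Re = rho_f * v_s * d / mu = 1000 * 4.89262e-04 * 1.04e-04 / 0.001 = 0.0509 < 1, so Stokes' law applies.

4.89262e-04 m/s


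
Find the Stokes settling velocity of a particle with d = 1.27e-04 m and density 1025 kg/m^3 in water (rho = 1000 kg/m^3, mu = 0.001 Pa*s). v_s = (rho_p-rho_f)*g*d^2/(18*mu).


Density difference: rho_p - rho_f = 1025 - 1000 = 25 kg/m^3
d^2 = (1.27e-04)^2 = 1.6129e-08 m^2
Numerator = (rho_p - rho_f) * g * d^2 = 25 * 9.81 * 1.6129e-08 = 3.9556372e-06
Denominator = 18 * mu = 18 * 0.001 = 0.018
v_s = 3.9556372e-06 / 0.018 = 2.19758e-04 m/s
Check: Re = rho_f * v_s * d / mu = 1000 * 2.19758e-04 * 1.27e-04 / 0.001 = 0.0279 < 1, so Stokes' law applies.

2.19758e-04 m/s


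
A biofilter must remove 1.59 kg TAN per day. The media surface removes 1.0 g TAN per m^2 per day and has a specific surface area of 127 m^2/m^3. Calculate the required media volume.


A = 1.59*1000 / 1.0 = 1590 m^2
V = 1590 / 127 = 12.5197

12.5197 m^3


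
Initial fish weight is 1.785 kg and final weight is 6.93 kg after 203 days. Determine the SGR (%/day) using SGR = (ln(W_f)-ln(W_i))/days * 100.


ln(W_f) = ln(6.93) = 1.9358598
ln(W_i) = ln(1.785) = 0.57941842
ln(W_f) - ln(W_i) = 1.9358598 - 0.57941842 = 1.3564414
SGR = 1.3564414 / 203 * 100 = 0.668198 %/day

0.668198 %/day


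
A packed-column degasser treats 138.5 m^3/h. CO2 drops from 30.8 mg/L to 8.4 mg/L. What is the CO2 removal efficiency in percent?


CO2_out / CO2_in = 8.4 / 30.8 = 0.27272727
Fraction remaining = 0.27272727
efficiency = (1 - 0.27272727) * 100 = 72.7273 %

72.7273 %


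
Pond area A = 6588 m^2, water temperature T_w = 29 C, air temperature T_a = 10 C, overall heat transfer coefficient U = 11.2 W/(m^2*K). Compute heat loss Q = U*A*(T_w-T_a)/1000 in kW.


Temperature difference dT = 29 - 10 = 19 K
Heat loss (W) = U * A * dT = 11.2 * 6588 * 19 = 1401926.4 W
Convert to kW: 1401926.4 / 1000 = 1401.9264 kW

1401.9264 kW


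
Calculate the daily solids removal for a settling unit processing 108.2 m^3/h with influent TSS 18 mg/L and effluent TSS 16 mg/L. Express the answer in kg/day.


Concentration drop: TSS_in - TSS_out = 18 - 16 = 2 mg/L
Hourly solids removed = Q * dTSS = 108.2 m^3/h * 2 mg/L = 216.4 g/h  (m^3/h * mg/L = g/h)
Daily solids removed = 216.4 * 24 = 5193.6 g/day
Convert g to kg: 5193.6 / 1000 = 5.1936 kg/day

5.1936 kg/day


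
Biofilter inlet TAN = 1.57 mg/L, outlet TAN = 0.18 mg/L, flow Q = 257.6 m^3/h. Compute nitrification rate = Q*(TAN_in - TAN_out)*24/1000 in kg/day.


Concentration drop: TAN_in - TAN_out = 1.57 - 0.18 = 1.39 mg/L
Hourly TAN removed = Q * dTAN = 257.6 m^3/h * 1.39 mg/L = 358.064 g/h  (m^3/h * mg/L = g/h)
Daily TAN removed = 358.064 * 24 = 8593.536 g/day
Convert to kg/day: 8593.536 / 1000 = 8.593536 kg/day

8.593536 kg/day


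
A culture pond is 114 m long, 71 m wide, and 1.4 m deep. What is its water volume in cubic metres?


Base area = L * W = 114 * 71 = 8094 m^2
Volume = area * depth = 8094 * 1.4 = 11331.6 m^3

11331.6 m^3


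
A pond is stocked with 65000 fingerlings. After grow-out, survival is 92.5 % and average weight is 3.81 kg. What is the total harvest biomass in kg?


Survivors = 65000 * 92.5/100 = 60125 fish
Harvest biomass = survivors * W_f = 60125 * 3.81 = 229076.25 kg

229076.25 kg


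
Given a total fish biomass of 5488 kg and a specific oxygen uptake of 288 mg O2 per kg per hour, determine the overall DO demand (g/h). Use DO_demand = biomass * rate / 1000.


Total O2 consumption (mg/h) = 5488 kg * 288 mg/(kg*h) = 1580544 mg/h
Convert to g/h: 1580544 / 1000 = 1580.544 g/h

1580.544 g/h


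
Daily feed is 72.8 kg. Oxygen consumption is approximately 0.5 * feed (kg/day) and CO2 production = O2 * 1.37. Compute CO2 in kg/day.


O2 = 72.8 * 0.5 = 36.4
CO2 = 36.4 * 1.37 = 49.868

49.868 kg/day


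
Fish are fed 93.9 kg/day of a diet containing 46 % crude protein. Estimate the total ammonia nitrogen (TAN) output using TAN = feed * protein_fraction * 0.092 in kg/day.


Protein in feed = 93.9 * 46/100 = 43.194 kg/day
TAN = protein * 0.092 = 43.194 * 0.092 = 3.973848 kg/day

3.973848 kg/day


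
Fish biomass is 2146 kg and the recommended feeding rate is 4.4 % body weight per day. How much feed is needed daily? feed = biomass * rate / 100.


Feeding rate fraction = 4.4% / 100 = 0.044
Daily feed = 2146 kg * 0.044 = 94.424 kg/day

94.424 kg/day


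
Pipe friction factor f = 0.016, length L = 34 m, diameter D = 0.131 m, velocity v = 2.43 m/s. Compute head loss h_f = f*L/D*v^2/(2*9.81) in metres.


v^2 = 2.43^2 = 5.9049 m^2/s^2
L/D = 34/0.131 = 259.54198
h_f = f*(L/D)*v^2/(2g) = 0.016 * 259.54198 * 5.9049 / 19.62 = 1.2498 m

1.2498 m


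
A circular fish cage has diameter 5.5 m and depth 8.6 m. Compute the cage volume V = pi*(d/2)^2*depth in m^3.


r = d/2 = 5.5/2 = 2.75 m
Base area = pi*r^2 = pi*2.75^2 = 23.758294 m^2
Volume = 23.758294 * 8.6 = 204.321 m^3

204.321 m^3


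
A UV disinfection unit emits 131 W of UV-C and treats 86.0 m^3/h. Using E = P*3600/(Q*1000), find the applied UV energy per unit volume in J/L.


Energy delivered per hour = 131 W * 3600 s = 471600 J/h
Volume treated per hour = 86.0 m^3/h * 1000 = 86000 L/h
dose = 471600 / 86000 = 5.48372 J/L

5.48372 J/L


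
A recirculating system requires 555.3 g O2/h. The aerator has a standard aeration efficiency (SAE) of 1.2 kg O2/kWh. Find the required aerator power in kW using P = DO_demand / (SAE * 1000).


SAE in g O2/kWh = 1.2 * 1000 = 1200 g/kWh
P = DO_demand / SAE_g = 555.3 / 1200 = 0.46275 kW

0.46275 kW


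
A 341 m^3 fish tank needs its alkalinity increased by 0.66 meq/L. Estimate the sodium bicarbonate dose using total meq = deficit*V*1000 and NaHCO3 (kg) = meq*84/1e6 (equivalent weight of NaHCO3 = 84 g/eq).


Tank volume in L = 341 m^3 * 1000 = 341000 L
Total meq required = 0.66 meq/L * 341000 L = 225060 meq
NaHCO3 mass = 225060 meq * 84 mg/meq / 1e6 = 18.905 kg

18.905 kg


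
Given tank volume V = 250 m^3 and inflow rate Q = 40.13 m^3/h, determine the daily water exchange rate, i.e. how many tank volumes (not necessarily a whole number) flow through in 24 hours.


Daily flow volume = 40.13 m^3/h * 24 h = 963.12 m^3/day
Exchanges = daily flow / tank volume = 963.12 / 250 = 3.85248 exchanges/day

3.85248 exchanges/day


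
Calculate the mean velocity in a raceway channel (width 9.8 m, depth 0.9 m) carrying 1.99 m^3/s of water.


Cross-sectional area = W * d = 9.8 * 0.9 = 8.82 m^2
Velocity = Q / A = 1.99 / 8.82 = 0.225624 m/s

0.225624 m/s


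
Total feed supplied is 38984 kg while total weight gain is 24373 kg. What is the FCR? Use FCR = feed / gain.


FCR = feed consumed / weight gained
FCR = 38984 kg / 24373 kg = 1.59947

1.59947


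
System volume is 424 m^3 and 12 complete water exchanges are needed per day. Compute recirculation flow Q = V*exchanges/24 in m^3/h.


Daily recirculation volume = 424 m^3 * 12 = 5088 m^3/day
Flow rate Q = daily volume / 24 h = 5088 / 24 = 212 m^3/h

212 m^3/h


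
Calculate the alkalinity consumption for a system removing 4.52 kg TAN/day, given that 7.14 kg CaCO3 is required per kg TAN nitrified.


Alkalinity factor: 7.14 kg CaCO3 consumed per kg TAN nitrified
alk = 4.52 kg TAN * 7.14 = 32.2728 kg CaCO3/day

32.2728 kg CaCO3/day


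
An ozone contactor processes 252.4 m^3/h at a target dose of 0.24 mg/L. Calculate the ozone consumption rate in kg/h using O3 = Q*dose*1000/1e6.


O3 demand (mg/h) = Q * dose * 1000 = 252.4 * 0.24 * 1000 = 60576 mg/h
Convert mg to kg: 60576 / 1e6 = 0.060576 kg/h

0.060576 kg/h


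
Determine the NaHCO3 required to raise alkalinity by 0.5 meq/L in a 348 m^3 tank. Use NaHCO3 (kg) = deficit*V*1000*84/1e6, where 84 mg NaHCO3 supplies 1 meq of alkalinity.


Tank volume in L = 348 m^3 * 1000 = 348000 L
Total meq required = 0.5 meq/L * 348000 L = 174000 meq
NaHCO3 mass = 174000 meq * 84 mg/meq / 1e6 = 14.616 kg

14.616 kg


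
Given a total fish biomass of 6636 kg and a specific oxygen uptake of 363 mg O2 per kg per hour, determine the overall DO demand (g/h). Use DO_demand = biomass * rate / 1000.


Total O2 consumption (mg/h) = 6636 kg * 363 mg/(kg*h) = 2408868 mg/h
Convert to g/h: 2408868 / 1000 = 2408.868 g/h

2408.868 g/h


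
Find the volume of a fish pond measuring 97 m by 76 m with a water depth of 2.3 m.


Base area = L * W = 97 * 76 = 7372 m^2
Volume = area * depth = 7372 * 2.3 = 16955.6 m^3

16955.6 m^3


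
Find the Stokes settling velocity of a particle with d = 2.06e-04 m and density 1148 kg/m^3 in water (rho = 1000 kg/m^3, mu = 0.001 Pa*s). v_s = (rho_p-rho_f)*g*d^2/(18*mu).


Density difference: rho_p - rho_f = 1148 - 1000 = 148 kg/m^3
d^2 = (2.06e-04)^2 = 4.2436e-08 m^2
Numerator = (rho_p - rho_f) * g * d^2 = 148 * 9.81 * 4.2436e-08 = 6.161198e-05
Denominator = 18 * mu = 18 * 0.001 = 0.018
v_s = 6.161198e-05 / 0.018 = 0.00342289 m/s
Check: Re = rho_f * v_s * d / mu = 1000 * 0.00342289 * 2.06e-04 / 0.001 = 0.705 < 1, so Stokes' law applies.

0.00342289 m/s


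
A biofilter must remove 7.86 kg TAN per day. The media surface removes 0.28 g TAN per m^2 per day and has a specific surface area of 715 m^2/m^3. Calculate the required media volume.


A = 7.86*1000 / 0.28 = 28071.429 m^2
V = 28071.429 / 715 = 39.2607

39.2607 m^3


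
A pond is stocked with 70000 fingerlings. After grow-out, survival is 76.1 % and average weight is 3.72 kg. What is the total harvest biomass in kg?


Survivors = 70000 * 76.1/100 = 53270 fish
Harvest biomass = survivors * W_f = 53270 * 3.72 = 198164.4 kg

198164.4 kg


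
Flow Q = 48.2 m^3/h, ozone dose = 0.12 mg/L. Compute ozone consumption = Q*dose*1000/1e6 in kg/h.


O3 demand (mg/h) = Q * dose * 1000 = 48.2 * 0.12 * 1000 = 5784 mg/h
Convert mg to kg: 5784 / 1e6 = 0.005784 kg/h

0.005784 kg/h


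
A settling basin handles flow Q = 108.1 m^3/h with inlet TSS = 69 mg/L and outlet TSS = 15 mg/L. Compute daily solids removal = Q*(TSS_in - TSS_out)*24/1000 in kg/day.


Concentration drop: TSS_in - TSS_out = 69 - 15 = 54 mg/L
Hourly solids removed = Q * dTSS = 108.1 m^3/h * 54 mg/L = 5837.4 g/h  (m^3/h * mg/L = g/h)
Daily solids removed = 5837.4 * 24 = 140097.6 g/day
Convert g to kg: 140097.6 / 1000 = 140.0976 kg/day

140.0976 kg/day


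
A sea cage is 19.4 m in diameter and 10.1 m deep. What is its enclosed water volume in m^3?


r = d/2 = 19.4/2 = 9.7 m
Base area = pi*r^2 = pi*9.7^2 = 295.59245 m^2
Volume = 295.59245 * 10.1 = 2985.48 m^3

2985.48 m^3


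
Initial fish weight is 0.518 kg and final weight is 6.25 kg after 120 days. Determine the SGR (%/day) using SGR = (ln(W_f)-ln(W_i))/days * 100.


ln(W_f) = ln(6.25) = 1.8325815
ln(W_i) = ln(0.518) = -0.65778004
ln(W_f) - ln(W_i) = 1.8325815 - -0.65778004 = 2.4903615
SGR = 2.4903615 / 120 * 100 = 2.0753 %/day

2.0753 %/day


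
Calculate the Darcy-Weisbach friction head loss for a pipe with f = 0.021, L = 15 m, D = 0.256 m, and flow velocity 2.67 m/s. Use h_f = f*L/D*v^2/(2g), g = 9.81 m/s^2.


v^2 = 2.67^2 = 7.1289 m^2/s^2
L/D = 15/0.256 = 58.59375
h_f = f*(L/D)*v^2/(2g) = 0.021 * 58.59375 * 7.1289 / 19.62 = 0.447089 m

0.447089 m


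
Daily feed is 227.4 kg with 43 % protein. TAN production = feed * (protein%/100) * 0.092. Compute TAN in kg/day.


Protein in feed = 227.4 * 43/100 = 97.782 kg/day
TAN = protein * 0.092 = 97.782 * 0.092 = 8.995944 kg/day

8.995944 kg/day


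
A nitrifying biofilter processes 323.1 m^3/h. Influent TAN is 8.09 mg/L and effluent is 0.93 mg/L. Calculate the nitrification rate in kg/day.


Concentration drop: TAN_in - TAN_out = 8.09 - 0.93 = 7.16 mg/L
Hourly TAN removed = Q * dTAN = 323.1 m^3/h * 7.16 mg/L = 2313.396 g/h  (m^3/h * mg/L = g/h)
Daily TAN removed = 2313.396 * 24 = 55521.504 g/day
Convert to kg/day: 55521.504 / 1000 = 55.521504 kg/day

55.521504 kg/day


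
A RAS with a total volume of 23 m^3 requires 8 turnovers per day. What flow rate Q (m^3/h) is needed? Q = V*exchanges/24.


Daily recirculation volume = 23 m^3 * 8 = 184 m^3/day
Flow rate Q = daily volume / 24 h = 184 / 24 = 7.66667 m^3/h

7.66667 m^3/h


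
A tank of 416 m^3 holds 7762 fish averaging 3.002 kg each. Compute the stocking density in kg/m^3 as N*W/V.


Total biomass = 7762 fish * 3.002 kg = 23301.524 kg
Density = total biomass / volume = 23301.524 / 416 = 56.0133 kg/m^3

56.0133 kg/m^3


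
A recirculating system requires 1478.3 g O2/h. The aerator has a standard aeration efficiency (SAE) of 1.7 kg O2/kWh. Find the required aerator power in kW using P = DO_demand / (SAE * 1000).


SAE in g O2/kWh = 1.7 * 1000 = 1700 g/kWh
P = DO_demand / SAE_g = 1478.3 / 1700 = 0.869588 kW

0.869588 kW


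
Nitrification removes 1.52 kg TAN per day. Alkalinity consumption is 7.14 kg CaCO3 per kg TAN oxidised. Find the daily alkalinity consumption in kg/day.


Alkalinity factor: 7.14 kg CaCO3 consumed per kg TAN nitrified
alk = 1.52 kg TAN * 7.14 = 10.8528 kg CaCO3/day

10.8528 kg CaCO3/day


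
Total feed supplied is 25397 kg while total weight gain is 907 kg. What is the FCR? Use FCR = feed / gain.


FCR = feed consumed / weight gained
FCR = 25397 kg / 907 kg = 28.0011

28.0011


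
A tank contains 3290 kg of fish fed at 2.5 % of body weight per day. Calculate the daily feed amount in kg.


Feeding rate fraction = 2.5% / 100 = 0.025
Daily feed = 3290 kg * 0.025 = 82.25 kg/day

82.25 kg/day


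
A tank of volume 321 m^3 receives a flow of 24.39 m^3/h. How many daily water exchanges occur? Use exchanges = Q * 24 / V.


Daily flow volume = 24.39 m^3/h * 24 h = 585.36 m^3/day
Exchanges = daily flow / tank volume = 585.36 / 321 = 1.82355 exchanges/day

1.82355 exchanges/day


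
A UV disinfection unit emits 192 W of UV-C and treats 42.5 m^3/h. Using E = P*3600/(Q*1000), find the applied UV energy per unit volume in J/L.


Energy delivered per hour = 192 W * 3600 s = 691200 J/h
Volume treated per hour = 42.5 m^3/h * 1000 = 42500 L/h
dose = 691200 / 42500 = 16.2635 J/L

16.2635 J/L


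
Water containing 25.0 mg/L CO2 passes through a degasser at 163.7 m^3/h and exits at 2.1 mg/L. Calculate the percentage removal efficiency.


CO2_out / CO2_in = 2.1 / 25.0 = 0.084
Fraction remaining = 0.084
efficiency = (1 - 0.084) * 100 = 91.6 %

91.6 %


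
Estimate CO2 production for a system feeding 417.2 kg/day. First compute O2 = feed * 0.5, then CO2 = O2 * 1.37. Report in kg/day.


O2 = 417.2 * 0.5 = 208.6
CO2 = 208.6 * 1.37 = 285.782

285.782 kg/day


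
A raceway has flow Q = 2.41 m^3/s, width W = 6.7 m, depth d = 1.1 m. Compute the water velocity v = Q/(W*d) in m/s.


Cross-sectional area = W * d = 6.7 * 1.1 = 7.37 m^2
Velocity = Q / A = 2.41 / 7.37 = 0.327001 m/s

0.327001 m/s


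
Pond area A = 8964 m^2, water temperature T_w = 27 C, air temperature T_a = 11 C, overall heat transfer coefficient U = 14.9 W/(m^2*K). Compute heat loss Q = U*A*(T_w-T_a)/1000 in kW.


Temperature difference dT = 27 - 11 = 16 K
Heat loss (W) = U * A * dT = 14.9 * 8964 * 16 = 2137017.6 W
Convert to kW: 2137017.6 / 1000 = 2137.0176 kW

2137.0176 kW


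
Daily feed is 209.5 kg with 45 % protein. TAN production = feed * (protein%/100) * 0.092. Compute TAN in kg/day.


Protein in feed = 209.5 * 45/100 = 94.275 kg/day
TAN = protein * 0.092 = 94.275 * 0.092 = 8.6733 kg/day

8.6733 kg/day


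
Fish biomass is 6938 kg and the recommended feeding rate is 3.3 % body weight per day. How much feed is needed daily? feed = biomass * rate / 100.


Feeding rate fraction = 3.3% / 100 = 0.033
Daily feed = 6938 kg * 0.033 = 228.954 kg/day

228.954 kg/day


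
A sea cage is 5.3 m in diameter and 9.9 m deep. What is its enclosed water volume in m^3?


r = d/2 = 5.3/2 = 2.65 m
Base area = pi*r^2 = pi*2.65^2 = 22.061834 m^2
Volume = 22.061834 * 9.9 = 218.412 m^3

218.412 m^3


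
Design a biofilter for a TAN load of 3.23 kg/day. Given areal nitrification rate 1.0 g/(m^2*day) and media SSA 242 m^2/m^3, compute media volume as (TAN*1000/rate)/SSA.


A = 3.23*1000 / 1.0 = 3230 m^2
V = 3230 / 242 = 13.3471

13.3471 m^3


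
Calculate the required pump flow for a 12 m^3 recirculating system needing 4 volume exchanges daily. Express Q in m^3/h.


Daily recirculation volume = 12 m^3 * 4 = 48 m^3/day
Flow rate Q = daily volume / 24 h = 48 / 24 = 2 m^3/h

2 m^3/h


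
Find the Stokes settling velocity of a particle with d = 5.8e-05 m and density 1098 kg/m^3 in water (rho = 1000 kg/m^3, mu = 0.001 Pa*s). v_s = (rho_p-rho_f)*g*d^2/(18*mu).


Density difference: rho_p - rho_f = 1098 - 1000 = 98 kg/m^3
d^2 = (5.8e-05)^2 = 3.364e-09 m^2
Numerator = (rho_p - rho_f) * g * d^2 = 98 * 9.81 * 3.364e-09 = 3.2340823e-06
Denominator = 18 * mu = 18 * 0.001 = 0.018
v_s = 3.2340823e-06 / 0.018 = 1.79671e-04 m/s
Check: Re = rho_f * v_s * d / mu = 1000 * 1.79671e-04 * 5.8e-05 / 0.001 = 0.0104 < 1, so Stokes' law applies.

1.79671e-04 m/s


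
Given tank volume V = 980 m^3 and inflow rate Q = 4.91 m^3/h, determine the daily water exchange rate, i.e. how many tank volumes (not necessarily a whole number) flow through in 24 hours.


Daily flow volume = 4.91 m^3/h * 24 h = 117.84 m^3/day
Exchanges = daily flow / tank volume = 117.84 / 980 = 0.120245 exchanges/day

0.120245 exchanges/day


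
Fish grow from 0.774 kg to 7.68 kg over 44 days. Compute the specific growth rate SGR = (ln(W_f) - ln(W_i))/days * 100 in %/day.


ln(W_f) = ln(7.68) = 2.0386195
ln(W_i) = ln(0.774) = -0.25618341
ln(W_f) - ln(W_i) = 2.0386195 - -0.25618341 = 2.2948029
SGR = 2.2948029 / 44 * 100 = 5.21546 %/day

5.21546 %/day


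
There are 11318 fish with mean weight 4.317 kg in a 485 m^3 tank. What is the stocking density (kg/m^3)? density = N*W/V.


Total biomass = 11318 fish * 4.317 kg = 48859.806 kg
Density = total biomass / volume = 48859.806 / 485 = 100.742 kg/m^3

100.742 kg/m^3


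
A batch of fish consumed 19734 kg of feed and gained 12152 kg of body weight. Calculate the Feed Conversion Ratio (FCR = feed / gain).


FCR = feed consumed / weight gained
FCR = 19734 kg / 12152 kg = 1.62393

1.62393


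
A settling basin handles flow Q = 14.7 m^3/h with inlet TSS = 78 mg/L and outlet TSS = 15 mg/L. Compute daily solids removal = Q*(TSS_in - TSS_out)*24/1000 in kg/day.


Concentration drop: TSS_in - TSS_out = 78 - 15 = 63 mg/L
Hourly solids removed = Q * dTSS = 14.7 m^3/h * 63 mg/L = 926.1 g/h  (m^3/h * mg/L = g/h)
Daily solids removed = 926.1 * 24 = 22226.4 g/day
Convert g to kg: 22226.4 / 1000 = 22.2264 kg/day

22.2264 kg/day


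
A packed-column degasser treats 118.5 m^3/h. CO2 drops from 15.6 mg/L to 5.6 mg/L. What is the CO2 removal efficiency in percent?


CO2_out / CO2_in = 5.6 / 15.6 = 0.35897436
Fraction remaining = 0.35897436
efficiency = (1 - 0.35897436) * 100 = 64.1026 %

64.1026 %


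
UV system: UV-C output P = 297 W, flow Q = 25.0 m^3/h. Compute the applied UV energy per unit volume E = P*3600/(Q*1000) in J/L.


Energy delivered per hour = 297 W * 3600 s = 1069200 J/h
Volume treated per hour = 25.0 m^3/h * 1000 = 25000 L/h
dose = 1069200 / 25000 = 42.768 J/L

42.768 J/L


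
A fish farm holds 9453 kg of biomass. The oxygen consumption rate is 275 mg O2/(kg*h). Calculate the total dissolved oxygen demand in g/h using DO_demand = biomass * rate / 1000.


Total O2 consumption (mg/h) = 9453 kg * 275 mg/(kg*h) = 2599575 mg/h
Convert to g/h: 2599575 / 1000 = 2599.575 g/h

2599.575 g/h


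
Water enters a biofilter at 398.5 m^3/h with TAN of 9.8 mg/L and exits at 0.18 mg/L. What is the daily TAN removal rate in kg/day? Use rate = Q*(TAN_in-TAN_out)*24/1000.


Concentration drop: TAN_in - TAN_out = 9.8 - 0.18 = 9.62 mg/L
Hourly TAN removed = Q * dTAN = 398.5 m^3/h * 9.62 mg/L = 3833.57 g/h  (m^3/h * mg/L = g/h)
Daily TAN removed = 3833.57 * 24 = 92005.68 g/day
Convert to kg/day: 92005.68 / 1000 = 92.00568 kg/day

92.00568 kg/day


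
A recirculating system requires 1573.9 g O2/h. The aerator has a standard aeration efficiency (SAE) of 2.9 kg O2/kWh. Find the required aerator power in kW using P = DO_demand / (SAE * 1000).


SAE in g O2/kWh = 2.9 * 1000 = 2900 g/kWh
P = DO_demand / SAE_g = 1573.9 / 2900 = 0.542724 kW

0.542724 kW


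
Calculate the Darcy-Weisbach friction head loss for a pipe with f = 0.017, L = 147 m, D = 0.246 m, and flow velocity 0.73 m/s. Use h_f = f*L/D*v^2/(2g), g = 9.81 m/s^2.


v^2 = 0.73^2 = 0.5329 m^2/s^2
L/D = 147/0.246 = 597.56098
h_f = f*(L/D)*v^2/(2g) = 0.017 * 597.56098 * 0.5329 / 19.62 = 0.275917 m

0.275917 m


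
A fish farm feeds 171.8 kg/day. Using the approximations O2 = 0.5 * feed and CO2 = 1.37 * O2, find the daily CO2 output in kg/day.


O2 = 171.8 * 0.5 = 85.9
CO2 = 85.9 * 1.37 = 117.683

117.683 kg/day


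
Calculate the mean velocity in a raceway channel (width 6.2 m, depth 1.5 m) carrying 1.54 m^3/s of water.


Cross-sectional area = W * d = 6.2 * 1.5 = 9.3 m^2
Velocity = Q / A = 1.54 / 9.3 = 0.165591 m/s

0.165591 m/s


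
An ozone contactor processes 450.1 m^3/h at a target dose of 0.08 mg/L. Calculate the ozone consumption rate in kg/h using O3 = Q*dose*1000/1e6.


O3 demand (mg/h) = Q * dose * 1000 = 450.1 * 0.08 * 1000 = 36008 mg/h
Convert mg to kg: 36008 / 1e6 = 0.036008 kg/h

0.036008 kg/h


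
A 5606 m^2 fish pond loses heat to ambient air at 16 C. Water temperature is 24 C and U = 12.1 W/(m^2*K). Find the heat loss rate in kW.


Temperature difference dT = 24 - 16 = 8 K
Heat loss (W) = U * A * dT = 12.1 * 5606 * 8 = 542660.8 W
Convert to kW: 542660.8 / 1000 = 542.6608 kW

542.6608 kW


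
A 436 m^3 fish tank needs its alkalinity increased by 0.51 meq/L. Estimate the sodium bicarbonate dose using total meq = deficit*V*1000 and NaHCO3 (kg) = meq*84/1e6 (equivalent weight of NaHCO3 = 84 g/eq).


Tank volume in L = 436 m^3 * 1000 = 436000 L
Total meq required = 0.51 meq/L * 436000 L = 222360 meq
NaHCO3 mass = 222360 meq * 84 mg/meq / 1e6 = 18.6782 kg

18.6782 kg


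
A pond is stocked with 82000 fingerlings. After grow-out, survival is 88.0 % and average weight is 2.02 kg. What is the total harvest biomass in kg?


Survivors = 82000 * 88.0/100 = 72160 fish
Harvest biomass = survivors * W_f = 72160 * 2.02 = 145763.2 kg

145763.2 kg


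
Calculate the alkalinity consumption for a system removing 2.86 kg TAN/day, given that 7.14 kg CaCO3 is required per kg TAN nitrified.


Alkalinity factor: 7.14 kg CaCO3 consumed per kg TAN nitrified
alk = 2.86 kg TAN * 7.14 = 20.4204 kg CaCO3/day

20.4204 kg CaCO3/day


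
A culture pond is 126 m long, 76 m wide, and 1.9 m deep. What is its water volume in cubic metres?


Base area = L * W = 126 * 76 = 9576 m^2
Volume = area * depth = 9576 * 1.9 = 18194.4 m^3

18194.4 m^3


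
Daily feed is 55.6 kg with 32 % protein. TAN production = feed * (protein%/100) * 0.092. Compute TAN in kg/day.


Protein in feed = 55.6 * 32/100 = 17.792 kg/day
TAN = protein * 0.092 = 17.792 * 0.092 = 1.636864 kg/day

1.636864 kg/day


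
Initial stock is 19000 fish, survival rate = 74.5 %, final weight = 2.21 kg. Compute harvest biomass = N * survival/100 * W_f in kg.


Survivors = 19000 * 74.5/100 = 14155 fish
Harvest biomass = survivors * W_f = 14155 * 2.21 = 31282.55 kg

31282.55 kg


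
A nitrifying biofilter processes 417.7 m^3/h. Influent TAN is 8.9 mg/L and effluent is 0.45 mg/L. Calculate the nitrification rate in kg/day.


Concentration drop: TAN_in - TAN_out = 8.9 - 0.45 = 8.45 mg/L
Hourly TAN removed = Q * dTAN = 417.7 m^3/h * 8.45 mg/L = 3529.565 g/h  (m^3/h * mg/L = g/h)
Daily TAN removed = 3529.565 * 24 = 84709.56 g/day
Convert to kg/day: 84709.56 / 1000 = 84.70956 kg/day

84.70956 kg/day


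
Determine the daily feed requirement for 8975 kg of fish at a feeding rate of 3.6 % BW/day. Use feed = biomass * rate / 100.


Feeding rate fraction = 3.6% / 100 = 0.036
Daily feed = 8975 kg * 0.036 = 323.1 kg/day

323.1 kg/day


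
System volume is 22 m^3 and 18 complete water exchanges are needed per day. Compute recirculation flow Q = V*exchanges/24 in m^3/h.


Daily recirculation volume = 22 m^3 * 18 = 396 m^3/day
Flow rate Q = daily volume / 24 h = 396 / 24 = 16.5 m^3/h

16.5 m^3/h


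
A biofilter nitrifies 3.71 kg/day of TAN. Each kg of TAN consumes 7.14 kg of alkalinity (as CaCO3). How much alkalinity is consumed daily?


Alkalinity factor: 7.14 kg CaCO3 consumed per kg TAN nitrified
alk = 3.71 kg TAN * 7.14 = 26.4894 kg CaCO3/day

26.4894 kg CaCO3/day


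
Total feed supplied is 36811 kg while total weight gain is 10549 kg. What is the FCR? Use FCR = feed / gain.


FCR = feed consumed / weight gained
FCR = 36811 kg / 10549 kg = 3.48953

3.48953


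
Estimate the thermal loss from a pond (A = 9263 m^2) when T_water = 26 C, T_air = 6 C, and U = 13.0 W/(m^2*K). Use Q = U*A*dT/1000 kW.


Temperature difference dT = 26 - 6 = 20 K
Heat loss (W) = U * A * dT = 13.0 * 9263 * 20 = 2408380 W
Convert to kW: 2408380 / 1000 = 2408.38 kW

2408.38 kW


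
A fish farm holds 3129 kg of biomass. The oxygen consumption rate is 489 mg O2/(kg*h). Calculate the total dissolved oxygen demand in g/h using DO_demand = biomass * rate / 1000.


Total O2 consumption (mg/h) = 3129 kg * 489 mg/(kg*h) = 1530081 mg/h
Convert to g/h: 1530081 / 1000 = 1530.081 g/h

1530.081 g/h


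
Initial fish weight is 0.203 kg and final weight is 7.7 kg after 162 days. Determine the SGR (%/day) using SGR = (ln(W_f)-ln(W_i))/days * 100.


ln(W_f) = ln(7.7) = 2.0412203
ln(W_i) = ln(0.203) = -1.5945493
ln(W_f) - ln(W_i) = 2.0412203 - -1.5945493 = 3.6357696
SGR = 3.6357696 / 162 * 100 = 2.2443 %/day

2.2443 %/day


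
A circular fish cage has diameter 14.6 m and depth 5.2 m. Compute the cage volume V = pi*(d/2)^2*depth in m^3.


r = d/2 = 14.6/2 = 7.3 m
Base area = pi*r^2 = pi*7.3^2 = 167.41547 m^2
Volume = 167.41547 * 5.2 = 870.56 m^3

870.56 m^3


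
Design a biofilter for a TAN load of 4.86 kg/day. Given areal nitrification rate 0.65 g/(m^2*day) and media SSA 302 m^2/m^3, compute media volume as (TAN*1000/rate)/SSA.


A = 4.86*1000 / 0.65 = 7476.9231 m^2
V = 7476.9231 / 302 = 24.758

24.758 m^3


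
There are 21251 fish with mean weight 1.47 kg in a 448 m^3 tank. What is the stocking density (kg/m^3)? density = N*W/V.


Total biomass = 21251 fish * 1.47 kg = 31238.97 kg
Density = total biomass / volume = 31238.97 / 448 = 69.7298 kg/m^3

69.7298 kg/m^3


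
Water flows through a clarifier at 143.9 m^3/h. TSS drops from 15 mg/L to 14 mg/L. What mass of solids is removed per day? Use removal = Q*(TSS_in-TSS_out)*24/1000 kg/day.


Concentration drop: TSS_in - TSS_out = 15 - 14 = 1 mg/L
Hourly solids removed = Q * dTSS = 143.9 m^3/h * 1 mg/L = 143.9 g/h  (m^3/h * mg/L = g/h)
Daily solids removed = 143.9 * 24 = 3453.6 g/day
Convert g to kg: 3453.6 / 1000 = 3.4536 kg/day

3.4536 kg/day


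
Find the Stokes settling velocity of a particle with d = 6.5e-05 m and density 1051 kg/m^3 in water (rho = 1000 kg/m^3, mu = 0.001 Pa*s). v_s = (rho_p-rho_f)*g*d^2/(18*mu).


Density difference: rho_p - rho_f = 1051 - 1000 = 51 kg/m^3
d^2 = (6.5e-05)^2 = 4.225e-09 m^2
Numerator = (rho_p - rho_f) * g * d^2 = 51 * 9.81 * 4.225e-09 = 2.1138097e-06
Denominator = 18 * mu = 18 * 0.001 = 0.018
v_s = 2.1138097e-06 / 0.018 = 1.17434e-04 m/s
Check: Re = rho_f * v_s * d / mu = 1000 * 1.17434e-04 * 6.5e-05 / 0.001 = 0.00763 < 1, so Stokes' law applies.

1.17434e-04 m/s


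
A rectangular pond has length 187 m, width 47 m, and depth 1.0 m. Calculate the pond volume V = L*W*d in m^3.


Base area = L * W = 187 * 47 = 8789 m^2
Volume = area * depth = 8789 * 1.0 = 8789 m^3

8789 m^3


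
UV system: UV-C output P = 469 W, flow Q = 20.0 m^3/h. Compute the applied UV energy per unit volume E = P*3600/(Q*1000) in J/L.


Energy delivered per hour = 469 W * 3600 s = 1688400 J/h
Volume treated per hour = 20.0 m^3/h * 1000 = 20000 L/h
dose = 1688400 / 20000 = 84.42 J/L

84.42 J/L


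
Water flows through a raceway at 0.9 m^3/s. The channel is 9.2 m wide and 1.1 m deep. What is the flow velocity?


Cross-sectional area = W * d = 9.2 * 1.1 = 10.12 m^2
Velocity = Q / A = 0.9 / 10.12 = 0.0889328 m/s

0.0889328 m/s


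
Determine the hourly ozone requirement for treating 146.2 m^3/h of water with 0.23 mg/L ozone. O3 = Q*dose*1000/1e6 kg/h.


O3 demand (mg/h) = Q * dose * 1000 = 146.2 * 0.23 * 1000 = 33626 mg/h
Convert mg to kg: 33626 / 1e6 = 0.033626 kg/h

0.033626 kg/h


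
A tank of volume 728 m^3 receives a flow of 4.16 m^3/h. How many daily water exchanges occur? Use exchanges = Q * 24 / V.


Daily flow volume = 4.16 m^3/h * 24 h = 99.84 m^3/day
Exchanges = daily flow / tank volume = 99.84 / 728 = 0.137143 exchanges/day

0.137143 exchanges/day


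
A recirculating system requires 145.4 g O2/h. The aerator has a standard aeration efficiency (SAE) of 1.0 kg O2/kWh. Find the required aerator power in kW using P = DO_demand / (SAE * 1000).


SAE in g O2/kWh = 1.0 * 1000 = 1000 g/kWh
P = DO_demand / SAE_g = 145.4 / 1000 = 0.1454 kW

0.1454 kW


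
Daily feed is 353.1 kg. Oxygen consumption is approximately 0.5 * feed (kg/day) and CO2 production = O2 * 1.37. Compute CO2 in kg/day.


O2 = 353.1 * 0.5 = 176.55
CO2 = 176.55 * 1.37 = 241.8735

241.8735 kg/day


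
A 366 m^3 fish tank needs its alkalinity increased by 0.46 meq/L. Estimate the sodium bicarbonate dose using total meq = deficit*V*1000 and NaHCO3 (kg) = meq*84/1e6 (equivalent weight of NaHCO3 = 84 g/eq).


Tank volume in L = 366 m^3 * 1000 = 366000 L
Total meq required = 0.46 meq/L * 366000 L = 168360 meq
NaHCO3 mass = 168360 meq * 84 mg/meq / 1e6 = 14.1422 kg

14.1422 kg


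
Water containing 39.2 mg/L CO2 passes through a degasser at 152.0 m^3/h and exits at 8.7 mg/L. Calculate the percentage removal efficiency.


CO2_out / CO2_in = 8.7 / 39.2 = 0.22193878
Fraction remaining = 0.22193878
efficiency = (1 - 0.22193878) * 100 = 77.8061 %

77.8061 %


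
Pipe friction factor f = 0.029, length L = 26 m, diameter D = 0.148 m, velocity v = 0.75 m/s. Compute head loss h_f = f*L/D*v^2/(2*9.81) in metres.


v^2 = 0.75^2 = 0.5625 m^2/s^2
L/D = 26/0.148 = 175.67568
h_f = f*(L/D)*v^2/(2g) = 0.029 * 175.67568 * 0.5625 / 19.62 = 0.146061 m

0.146061 m


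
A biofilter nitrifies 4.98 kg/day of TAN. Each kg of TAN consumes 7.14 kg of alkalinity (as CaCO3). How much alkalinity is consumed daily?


Alkalinity factor: 7.14 kg CaCO3 consumed per kg TAN nitrified
alk = 4.98 kg TAN * 7.14 = 35.5572 kg CaCO3/day

35.5572 kg CaCO3/day


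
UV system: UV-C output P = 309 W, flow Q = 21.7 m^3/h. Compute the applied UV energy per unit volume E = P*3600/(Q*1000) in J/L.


Energy delivered per hour = 309 W * 3600 s = 1112400 J/h
Volume treated per hour = 21.7 m^3/h * 1000 = 21700 L/h
dose = 1112400 / 21700 = 51.2627 J/L

51.2627 J/L


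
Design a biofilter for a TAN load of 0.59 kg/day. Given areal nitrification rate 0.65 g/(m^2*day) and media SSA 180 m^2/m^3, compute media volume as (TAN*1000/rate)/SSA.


A = 0.59*1000 / 0.65 = 907.69231 m^2
V = 907.69231 / 180 = 5.04274

5.04274 m^3


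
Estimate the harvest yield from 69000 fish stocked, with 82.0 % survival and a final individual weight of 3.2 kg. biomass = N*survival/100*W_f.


Survivors = 69000 * 82.0/100 = 56580 fish
Harvest biomass = survivors * W_f = 56580 * 3.2 = 181056 kg

181056 kg


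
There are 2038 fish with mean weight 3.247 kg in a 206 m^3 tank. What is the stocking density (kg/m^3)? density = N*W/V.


Total biomass = 2038 fish * 3.247 kg = 6617.386 kg
Density = total biomass / volume = 6617.386 / 206 = 32.1232 kg/m^3

32.1232 kg/m^3


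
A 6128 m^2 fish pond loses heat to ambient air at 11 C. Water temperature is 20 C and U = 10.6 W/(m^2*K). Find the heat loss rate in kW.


Temperature difference dT = 20 - 11 = 9 K
Heat loss (W) = U * A * dT = 10.6 * 6128 * 9 = 584611.2 W
Convert to kW: 584611.2 / 1000 = 584.6112 kW

584.6112 kW


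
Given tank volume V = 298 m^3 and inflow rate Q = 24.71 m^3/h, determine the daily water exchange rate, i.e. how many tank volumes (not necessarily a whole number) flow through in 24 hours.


Daily flow volume = 24.71 m^3/h * 24 h = 593.04 m^3/day
Exchanges = daily flow / tank volume = 593.04 / 298 = 1.99007 exchanges/day

1.99007 exchanges/day


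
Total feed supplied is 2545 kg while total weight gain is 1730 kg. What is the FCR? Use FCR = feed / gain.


FCR = feed consumed / weight gained
FCR = 2545 kg / 1730 kg = 1.4711

1.4711


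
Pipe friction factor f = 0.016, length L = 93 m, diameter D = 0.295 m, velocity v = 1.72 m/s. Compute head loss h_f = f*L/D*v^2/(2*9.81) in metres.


v^2 = 1.72^2 = 2.9584 m^2/s^2
L/D = 93/0.295 = 315.25424
h_f = f*(L/D)*v^2/(2g) = 0.016 * 315.25424 * 2.9584 / 19.62 = 0.760569 m

0.760569 m


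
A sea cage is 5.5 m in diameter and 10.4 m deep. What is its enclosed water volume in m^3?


r = d/2 = 5.5/2 = 2.75 m
Base area = pi*r^2 = pi*2.75^2 = 23.758294 m^2
Volume = 23.758294 * 10.4 = 247.086 m^3

247.086 m^3


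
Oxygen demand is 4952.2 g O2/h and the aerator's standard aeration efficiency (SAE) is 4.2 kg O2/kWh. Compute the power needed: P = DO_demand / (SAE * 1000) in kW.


SAE in g O2/kWh = 4.2 * 1000 = 4200 g/kWh
P = DO_demand / SAE_g = 4952.2 / 4200 = 1.1791 kW

1.1791 kW


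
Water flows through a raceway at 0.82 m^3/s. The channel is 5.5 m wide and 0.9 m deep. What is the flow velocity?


Cross-sectional area = W * d = 5.5 * 0.9 = 4.95 m^2
Velocity = Q / A = 0.82 / 4.95 = 0.165657 m/s

0.165657 m/s


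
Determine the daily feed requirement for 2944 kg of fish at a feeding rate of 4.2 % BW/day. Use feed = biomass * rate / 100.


Feeding rate fraction = 4.2% / 100 = 0.042
Daily feed = 2944 kg * 0.042 = 123.648 kg/day

123.648 kg/day


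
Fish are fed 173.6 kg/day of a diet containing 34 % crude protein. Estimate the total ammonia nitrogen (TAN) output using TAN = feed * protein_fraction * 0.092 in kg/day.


Protein in feed = 173.6 * 34/100 = 59.024 kg/day
TAN = protein * 0.092 = 59.024 * 0.092 = 5.430208 kg/day

5.430208 kg/day


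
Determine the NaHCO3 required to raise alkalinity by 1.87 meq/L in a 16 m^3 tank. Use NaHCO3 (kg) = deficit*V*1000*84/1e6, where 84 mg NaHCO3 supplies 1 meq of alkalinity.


Tank volume in L = 16 m^3 * 1000 = 16000 L
Total meq required = 1.87 meq/L * 16000 L = 29920 meq
NaHCO3 mass = 29920 meq * 84 mg/meq / 1e6 = 2.51328 kg

2.51328 kg


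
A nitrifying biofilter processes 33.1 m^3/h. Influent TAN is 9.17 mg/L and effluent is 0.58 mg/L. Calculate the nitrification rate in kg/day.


Concentration drop: TAN_in - TAN_out = 9.17 - 0.58 = 8.59 mg/L
Hourly TAN removed = Q * dTAN = 33.1 m^3/h * 8.59 mg/L = 284.329 g/h  (m^3/h * mg/L = g/h)
Daily TAN removed = 284.329 * 24 = 6823.896 g/day
Convert to kg/day: 6823.896 / 1000 = 6.823896 kg/day

6.823896 kg/day


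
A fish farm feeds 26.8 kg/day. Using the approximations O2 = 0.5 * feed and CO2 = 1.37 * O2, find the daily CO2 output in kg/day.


O2 = 26.8 * 0.5 = 13.4
CO2 = 13.4 * 1.37 = 18.358

18.358 kg/day


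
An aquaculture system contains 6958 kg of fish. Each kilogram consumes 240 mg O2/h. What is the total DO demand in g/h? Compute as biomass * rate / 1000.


Total O2 consumption (mg/h) = 6958 kg * 240 mg/(kg*h) = 1669920 mg/h
Convert to g/h: 1669920 / 1000 = 1669.92 g/h

1669.92 g/h


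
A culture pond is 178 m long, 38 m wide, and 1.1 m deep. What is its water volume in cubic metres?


Base area = L * W = 178 * 38 = 6764 m^2
Volume = area * depth = 6764 * 1.1 = 7440.4 m^3

7440.4 m^3


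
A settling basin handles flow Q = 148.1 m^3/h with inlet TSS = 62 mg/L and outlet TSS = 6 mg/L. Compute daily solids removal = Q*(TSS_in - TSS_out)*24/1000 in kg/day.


Concentration drop: TSS_in - TSS_out = 62 - 6 = 56 mg/L
Hourly solids removed = Q * dTSS = 148.1 m^3/h * 56 mg/L = 8293.6 g/h  (m^3/h * mg/L = g/h)
Daily solids removed = 8293.6 * 24 = 199046.4 g/day
Convert g to kg: 199046.4 / 1000 = 199.0464 kg/day

199.0464 kg/day


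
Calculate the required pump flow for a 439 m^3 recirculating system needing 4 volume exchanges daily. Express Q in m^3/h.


Daily recirculation volume = 439 m^3 * 4 = 1756 m^3/day
Flow rate Q = daily volume / 24 h = 1756 / 24 = 73.1667 m^3/h

73.1667 m^3/h


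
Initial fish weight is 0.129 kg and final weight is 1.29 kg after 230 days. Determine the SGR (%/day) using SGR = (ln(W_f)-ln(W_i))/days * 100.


ln(W_f) = ln(1.29) = 0.25464222
ln(W_i) = ln(0.129) = -2.0479429
ln(W_f) - ln(W_i) = 0.25464222 - -2.0479429 = 2.3025851
SGR = 2.3025851 / 230 * 100 = 1.00112 %/day

1.00112 %/day


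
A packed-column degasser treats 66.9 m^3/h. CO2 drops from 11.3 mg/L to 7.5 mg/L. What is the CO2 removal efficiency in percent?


CO2_out / CO2_in = 7.5 / 11.3 = 0.66371681
Fraction remaining = 0.66371681
efficiency = (1 - 0.66371681) * 100 = 33.6283 %

33.6283 %


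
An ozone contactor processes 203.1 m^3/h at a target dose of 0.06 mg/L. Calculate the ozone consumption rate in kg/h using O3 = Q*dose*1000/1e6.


O3 demand (mg/h) = Q * dose * 1000 = 203.1 * 0.06 * 1000 = 12186 mg/h
Convert mg to kg: 12186 / 1e6 = 0.012186 kg/h

0.012186 kg/h


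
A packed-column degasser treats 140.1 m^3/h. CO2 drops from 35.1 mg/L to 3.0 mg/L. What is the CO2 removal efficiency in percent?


CO2_out / CO2_in = 3.0 / 35.1 = 0.085470085
Fraction remaining = 0.085470085
efficiency = (1 - 0.085470085) * 100 = 91.453 %

91.453 %


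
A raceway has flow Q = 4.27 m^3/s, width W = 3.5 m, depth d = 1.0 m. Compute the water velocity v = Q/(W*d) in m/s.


Cross-sectional area = W * d = 3.5 * 1.0 = 3.5 m^2
Velocity = Q / A = 4.27 / 3.5 = 1.22 m/s

1.22 m/s


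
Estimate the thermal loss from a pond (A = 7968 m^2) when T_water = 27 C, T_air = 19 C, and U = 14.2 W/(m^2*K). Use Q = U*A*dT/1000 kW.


Temperature difference dT = 27 - 19 = 8 K
Heat loss (W) = U * A * dT = 14.2 * 7968 * 8 = 905164.8 W
Convert to kW: 905164.8 / 1000 = 905.1648 kW

905.1648 kW


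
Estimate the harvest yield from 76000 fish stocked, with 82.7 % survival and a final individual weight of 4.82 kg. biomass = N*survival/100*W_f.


Survivors = 76000 * 82.7/100 = 62852 fish
Harvest biomass = survivors * W_f = 62852 * 4.82 = 302946.64 kg

302946.64 kg


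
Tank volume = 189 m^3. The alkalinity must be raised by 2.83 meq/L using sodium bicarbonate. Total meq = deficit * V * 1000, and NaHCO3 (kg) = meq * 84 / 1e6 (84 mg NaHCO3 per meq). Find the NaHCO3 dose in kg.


Tank volume in L = 189 m^3 * 1000 = 189000 L
Total meq required = 2.83 meq/L * 189000 L = 534870 meq
NaHCO3 mass = 534870 meq * 84 mg/meq / 1e6 = 44.9291 kg

44.9291 kg


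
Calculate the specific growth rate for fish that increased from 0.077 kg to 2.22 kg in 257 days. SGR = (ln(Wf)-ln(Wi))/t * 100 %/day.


ln(W_f) = ln(2.22) = 0.7975072
ln(W_i) = ln(0.077) = -2.5639499
ln(W_f) - ln(W_i) = 0.7975072 - -2.5639499 = 3.3614571
SGR = 3.3614571 / 257 * 100 = 1.30796 %/day

1.30796 %/day


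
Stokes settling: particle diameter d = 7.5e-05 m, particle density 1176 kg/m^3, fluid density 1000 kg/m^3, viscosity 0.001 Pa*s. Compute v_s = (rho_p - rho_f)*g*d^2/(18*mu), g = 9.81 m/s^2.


Density difference: rho_p - rho_f = 1176 - 1000 = 176 kg/m^3
d^2 = (7.5e-05)^2 = 5.625e-09 m^2
Numerator = (rho_p - rho_f) * g * d^2 = 176 * 9.81 * 5.625e-09 = 9.7119e-06
Denominator = 18 * mu = 18 * 0.001 = 0.018
v_s = 9.7119e-06 / 0.018 = 5.3955e-04 m/s
Check: Re = rho_f * v_s * d / mu = 1000 * 5.3955e-04 * 7.5e-05 / 0.001 = 0.0405 < 1, so Stokes' law applies.

5.3955e-04 m/s
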